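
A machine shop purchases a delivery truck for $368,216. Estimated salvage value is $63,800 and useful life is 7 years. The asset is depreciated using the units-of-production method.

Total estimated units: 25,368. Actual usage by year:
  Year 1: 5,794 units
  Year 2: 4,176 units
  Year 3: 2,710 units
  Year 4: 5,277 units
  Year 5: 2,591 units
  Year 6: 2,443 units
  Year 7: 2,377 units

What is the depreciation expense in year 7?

$28,524

Depreciable base = $368,216 − $63,800 = $304,416.
Rate = $304,416 / 25,368 units = $12 per unit.
Year 1: 5,794 × $12 = $69,528. Book value $298,688.
Year 2: 4,176 × $12 = $50,112. Book value $248,576.
Year 3: 2,710 × $12 = $32,520. Book value $216,056.
Year 4: 5,277 × $12 = $63,324. Book value $152,732.
Year 5: 2,591 × $12 = $31,092. Book value $121,640.
Year 6: 2,443 × $12 = $29,316. Book value $92,324.
Year 7: 2,377 × $12 = $28,524. Book value $63,800.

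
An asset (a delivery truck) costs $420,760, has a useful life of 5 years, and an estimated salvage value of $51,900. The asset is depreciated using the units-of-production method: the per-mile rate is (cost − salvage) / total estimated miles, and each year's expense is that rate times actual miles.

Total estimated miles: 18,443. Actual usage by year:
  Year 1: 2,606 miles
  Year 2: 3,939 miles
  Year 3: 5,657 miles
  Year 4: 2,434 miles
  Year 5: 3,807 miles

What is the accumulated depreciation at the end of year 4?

Depreciable base = $420,760 − $51,900 = $368,860.
Rate = $368,860 / 18,443 miles = $20 per mile.
Year 1: 2,606 × $20 = $52,120. Book value $368,640.
Year 2: 3,939 × $20 = $78,780. Book value $289,860.
Year 3: 5,657 × $20 = $113,140. Book value $176,720.
Year 4: 2,434 × $20 = $48,680. Book value $128,040.
Accumulated through year 4 = $420,760 − $128,040 = $292,720.

$292,720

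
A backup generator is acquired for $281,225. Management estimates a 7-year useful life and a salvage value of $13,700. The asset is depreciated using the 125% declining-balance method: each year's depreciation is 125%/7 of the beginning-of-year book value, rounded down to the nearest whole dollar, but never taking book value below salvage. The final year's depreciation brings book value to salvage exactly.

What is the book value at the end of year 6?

Depreciable base = $281,225 − $13,700 = $267,525.
Year 1: ⌊$281,225 × 125%/7⌋ = $50,218. Book value $231,007.
Year 2: ⌊$231,007 × 125%/7⌋ = $41,251. Book value $189,756.
Year 3: ⌊$189,756 × 125%/7⌋ = $33,885. Book value $155,871.
Year 4: ⌊$155,871 × 125%/7⌋ = $27,834. Book value $128,037.
Year 5: ⌊$128,037 × 125%/7⌋ = $22,863. Book value $105,174.
Year 6: ⌊$105,174 × 125%/7⌋ = $18,781. Book value $86,393.

$86,393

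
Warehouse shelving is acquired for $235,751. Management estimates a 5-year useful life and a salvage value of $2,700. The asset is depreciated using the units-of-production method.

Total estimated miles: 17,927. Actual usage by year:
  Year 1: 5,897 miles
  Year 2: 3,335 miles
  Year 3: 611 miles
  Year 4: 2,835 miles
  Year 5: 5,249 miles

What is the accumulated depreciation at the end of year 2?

Depreciable base = $235,751 − $2,700 = $233,051.
Rate = $233,051 / 17,927 miles = $13 per mile.
Year 1: 5,897 × $13 = $76,661. Book value $159,090.
Year 2: 3,335 × $13 = $43,355. Book value $115,735.
Accumulated through year 2 = $235,751 − $115,735 = $120,016.

$120,016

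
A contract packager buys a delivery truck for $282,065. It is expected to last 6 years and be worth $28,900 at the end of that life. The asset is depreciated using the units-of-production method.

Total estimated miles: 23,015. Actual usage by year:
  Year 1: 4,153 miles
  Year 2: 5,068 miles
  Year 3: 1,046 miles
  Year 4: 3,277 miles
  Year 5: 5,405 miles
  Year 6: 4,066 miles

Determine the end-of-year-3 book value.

Depreciable base = $282,065 − $28,900 = $253,165.
Rate = $253,165 / 23,015 miles = $11 per mile.
Year 1: 4,153 × $11 = $45,683. Book value $236,382.
Year 2: 5,068 × $11 = $55,748. Book value $180,634.
Year 3: 1,046 × $11 = $11,506. Book value $169,128.

$169,128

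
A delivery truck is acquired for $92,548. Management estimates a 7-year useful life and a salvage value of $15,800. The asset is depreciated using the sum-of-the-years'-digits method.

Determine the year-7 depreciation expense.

$2,741

Depreciable base = $92,548 − $15,800 = $76,748.
Sum of the years' digits = 7+6+5+4+3+2+1 = 28.
Year 1: $76,748 × 7/28 = $19,187. Book value $73,361.
Year 2: $76,748 × 6/28 = $16,446. Book value $56,915.
Year 3: $76,748 × 5/28 = $13,705. Book value $43,210.
Year 4: $76,748 × 4/28 = $10,964. Book value $32,246.
Year 5: $76,748 × 3/28 = $8,223. Book value $24,023.
Year 6: $76,748 × 2/28 = $5,482. Book value $18,541.
Year 7: $76,748 × 1/28 = $2,741. Book value $15,800.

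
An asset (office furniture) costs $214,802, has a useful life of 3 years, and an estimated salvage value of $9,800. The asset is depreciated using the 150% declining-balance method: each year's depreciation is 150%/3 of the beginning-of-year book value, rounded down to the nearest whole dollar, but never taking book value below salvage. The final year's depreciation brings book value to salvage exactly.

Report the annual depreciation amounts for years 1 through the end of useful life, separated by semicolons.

$107,401; $53,700; $43,901

Depreciable base = $214,802 − $9,800 = $205,002.
Year 1: ⌊$214,802 × 150%/3⌋ = $107,401. Book value $107,401.
Year 2: ⌊$107,401 × 150%/3⌋ = $53,700. Book value $53,701.
Year 3 (final): $53,701 − $9,800 = $43,901. Book value $9,800.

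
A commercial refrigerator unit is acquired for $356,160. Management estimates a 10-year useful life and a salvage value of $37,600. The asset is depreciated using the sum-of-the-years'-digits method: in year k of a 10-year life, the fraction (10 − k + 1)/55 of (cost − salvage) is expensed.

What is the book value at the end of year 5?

$124,480

Depreciable base = $356,160 − $37,600 = $318,560.
Sum of the years' digits = 10+9+8+7+6+5+4+3+2+1 = 55.
Year 1: $318,560 × 10/55 = $57,920. Book value $298,240.
Year 2: $318,560 × 9/55 = $52,128. Book value $246,112.
Year 3: $318,560 × 8/55 = $46,336. Book value $199,776.
Year 4: $318,560 × 7/55 = $40,544. Book value $159,232.
Year 5: $318,560 × 6/55 = $34,752. Book value $124,480.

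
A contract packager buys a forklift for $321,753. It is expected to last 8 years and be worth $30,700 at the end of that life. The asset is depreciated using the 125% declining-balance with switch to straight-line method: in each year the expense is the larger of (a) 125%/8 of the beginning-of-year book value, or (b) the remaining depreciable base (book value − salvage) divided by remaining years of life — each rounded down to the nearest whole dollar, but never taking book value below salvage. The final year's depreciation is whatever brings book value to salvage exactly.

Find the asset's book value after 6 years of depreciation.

Depreciable base = $321,753 − $30,700 = $291,053.
Year 1: DB = ⌊$321,753 × 125%/8⌋ = $50,273; SL = ⌊$291,053/8⌋ = $36,381 → take DB $50,273. Book value $271,480.
Year 2: DB = ⌊$271,480 × 125%/8⌋ = $42,418; SL = ⌊$240,780/7⌋ = $34,397 → take DB $42,418. Book value $229,062.
Year 3: DB = ⌊$229,062 × 125%/8⌋ = $35,790; SL = ⌊$198,362/6⌋ = $33,060 → take DB $35,790. Book value $193,272.
Year 4: DB = ⌊$193,272 × 125%/8⌋ = $30,198; SL = ⌊$162,572/5⌋ = $32,514 → take SL $32,514. Book value $160,758.
Year 5: DB = ⌊$160,758 × 125%/8⌋ = $25,118; SL = ⌊$130,058/4⌋ = $32,514 → take SL $32,514. Book value $128,244.
Year 6: DB = ⌊$128,244 × 125%/8⌋ = $20,038; SL = ⌊$97,544/3⌋ = $32,514 → take SL $32,514. Book value $95,730.

$95,730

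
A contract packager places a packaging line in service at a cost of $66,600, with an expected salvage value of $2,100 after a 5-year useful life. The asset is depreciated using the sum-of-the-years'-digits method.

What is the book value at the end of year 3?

Depreciable base = $66,600 − $2,100 = $64,500.
Sum of the years' digits = 5+4+3+2+1 = 15.
Year 1: $64,500 × 5/15 = $21,500. Book value $45,100.
Year 2: $64,500 × 4/15 = $17,200. Book value $27,900.
Year 3: $64,500 × 3/15 = $12,900. Book value $15,000.

$15,000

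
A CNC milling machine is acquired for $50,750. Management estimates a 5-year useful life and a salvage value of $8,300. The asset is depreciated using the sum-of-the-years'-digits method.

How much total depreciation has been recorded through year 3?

$33,960

Depreciable base = $50,750 − $8,300 = $42,450.
Sum of the years' digits = 5+4+3+2+1 = 15.
Year 1: $42,450 × 5/15 = $14,150. Book value $36,600.
Year 2: $42,450 × 4/15 = $11,320. Book value $25,280.
Year 3: $42,450 × 3/15 = $8,490. Book value $16,790.
Accumulated through year 3 = $50,750 − $16,790 = $33,960.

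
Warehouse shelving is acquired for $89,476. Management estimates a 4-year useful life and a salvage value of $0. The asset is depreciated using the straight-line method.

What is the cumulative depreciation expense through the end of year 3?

Depreciable base = $89,476 − $0 = $89,476.
Annual expense = $89,476 / 4 = $22,369.
End of year 1: book value $67,107.
End of year 2: book value $44,738.
End of year 3: book value $22,369.
Accumulated through year 3 = $89,476 − $22,369 = $67,107.

$67,107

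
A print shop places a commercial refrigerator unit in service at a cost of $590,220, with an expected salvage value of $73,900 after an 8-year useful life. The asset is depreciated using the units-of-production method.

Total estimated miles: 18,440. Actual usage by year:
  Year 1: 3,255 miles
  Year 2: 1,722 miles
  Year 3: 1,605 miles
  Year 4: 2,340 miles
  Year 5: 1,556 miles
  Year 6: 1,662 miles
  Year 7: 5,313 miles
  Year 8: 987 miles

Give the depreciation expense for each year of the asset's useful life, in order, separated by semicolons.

Depreciable base = $590,220 − $73,900 = $516,320.
Rate = $516,320 / 18,440 miles = $28 per mile.
Year 1: 3,255 × $28 = $91,140. Book value $499,080.
Year 2: 1,722 × $28 = $48,216. Book value $450,864.
Year 3: 1,605 × $28 = $44,940. Book value $405,924.
Year 4: 2,340 × $28 = $65,520. Book value $340,404.
Year 5: 1,556 × $28 = $43,568. Book value $296,836.
Year 6: 1,662 × $28 = $46,536. Book value $250,300.
Year 7: 5,313 × $28 = $148,764. Book value $101,536.
Year 8: 987 × $28 = $27,636. Book value $73,900.

$91,140; $48,216; $44,940; $65,520; $43,568; $46,536; $148,764; $27,636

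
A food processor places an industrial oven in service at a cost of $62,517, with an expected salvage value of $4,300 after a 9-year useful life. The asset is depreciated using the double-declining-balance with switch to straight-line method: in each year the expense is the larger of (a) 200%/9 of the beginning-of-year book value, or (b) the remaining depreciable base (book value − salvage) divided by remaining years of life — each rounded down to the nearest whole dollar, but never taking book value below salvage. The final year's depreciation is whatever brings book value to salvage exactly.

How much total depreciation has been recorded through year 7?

$51,855

Depreciable base = $62,517 − $4,300 = $58,217.
Year 1: DB = ⌊$62,517 × 200%/9⌋ = $13,892; SL = ⌊$58,217/9⌋ = $6,468 → take DB $13,892. Book value $48,625.
Year 2: DB = ⌊$48,625 × 200%/9⌋ = $10,805; SL = ⌊$44,325/8⌋ = $5,540 → take DB $10,805. Book value $37,820.
Year 3: DB = ⌊$37,820 × 200%/9⌋ = $8,404; SL = ⌊$33,520/7⌋ = $4,788 → take DB $8,404. Book value $29,416.
Year 4: DB = ⌊$29,416 × 200%/9⌋ = $6,536; SL = ⌊$25,116/6⌋ = $4,186 → take DB $6,536. Book value $22,880.
Year 5: DB = ⌊$22,880 × 200%/9⌋ = $5,084; SL = ⌊$18,580/5⌋ = $3,716 → take DB $5,084. Book value $17,796.
Year 6: DB = ⌊$17,796 × 200%/9⌋ = $3,954; SL = ⌊$13,496/4⌋ = $3,374 → take DB $3,954. Book value $13,842.
Year 7: DB = ⌊$13,842 × 200%/9⌋ = $3,076; SL = ⌊$9,542/3⌋ = $3,180 → take SL $3,180. Book value $10,662.
Accumulated through year 7 = $62,517 − $10,662 = $51,855.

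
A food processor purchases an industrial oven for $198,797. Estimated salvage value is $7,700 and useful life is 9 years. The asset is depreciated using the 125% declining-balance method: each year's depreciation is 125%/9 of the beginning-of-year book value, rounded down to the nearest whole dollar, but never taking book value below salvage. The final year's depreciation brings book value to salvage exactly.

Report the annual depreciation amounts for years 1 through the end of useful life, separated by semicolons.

Depreciable base = $198,797 − $7,700 = $191,097.
Year 1: ⌊$198,797 × 125%/9⌋ = $27,610. Book value $171,187.
Year 2: ⌊$171,187 × 125%/9⌋ = $23,775. Book value $147,412.
Year 3: ⌊$147,412 × 125%/9⌋ = $20,473. Book value $126,939.
Year 4: ⌊$126,939 × 125%/9⌋ = $17,630. Book value $109,309.
Year 5: ⌊$109,309 × 125%/9⌋ = $15,181. Book value $94,128.
Year 6: ⌊$94,128 × 125%/9⌋ = $13,073. Book value $81,055.
Year 7: ⌊$81,055 × 125%/9⌋ = $11,257. Book value $69,798.
Year 8: ⌊$69,798 × 125%/9⌋ = $9,694. Book value $60,104.
Year 9 (final): $60,104 − $7,700 = $52,404. Book value $7,700.

$27,610; $23,775; $20,473; $17,630; $15,181; $13,073; $11,257; $9,694; $52,404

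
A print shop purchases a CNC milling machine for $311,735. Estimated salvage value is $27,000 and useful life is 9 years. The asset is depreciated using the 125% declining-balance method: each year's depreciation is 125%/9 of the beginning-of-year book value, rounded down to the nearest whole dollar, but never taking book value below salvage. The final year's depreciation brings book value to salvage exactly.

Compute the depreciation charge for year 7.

Depreciable base = $311,735 − $27,000 = $284,735.
Year 1: ⌊$311,735 × 125%/9⌋ = $43,296. Book value $268,439.
Year 2: ⌊$268,439 × 125%/9⌋ = $37,283. Book value $231,156.
Year 3: ⌊$231,156 × 125%/9⌋ = $32,105. Book value $199,051.
Year 4: ⌊$199,051 × 125%/9⌋ = $27,645. Book value $171,406.
Year 5: ⌊$171,406 × 125%/9⌋ = $23,806. Book value $147,600.
Year 6: ⌊$147,600 × 125%/9⌋ = $20,500. Book value $127,100.
Year 7: ⌊$127,100 × 125%/9⌋ = $17,652. Book value $109,448.

$17,652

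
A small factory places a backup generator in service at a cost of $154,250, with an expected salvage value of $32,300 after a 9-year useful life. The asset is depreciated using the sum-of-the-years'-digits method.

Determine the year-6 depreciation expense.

Depreciable base = $154,250 − $32,300 = $121,950.
Sum of the years' digits = 9+8+7+6+5+4+3+2+1 = 45.
Year 1: $121,950 × 9/45 = $24,390. Book value $129,860.
Year 2: $121,950 × 8/45 = $21,680. Book value $108,180.
Year 3: $121,950 × 7/45 = $18,970. Book value $89,210.
Year 4: $121,950 × 6/45 = $16,260. Book value $72,950.
Year 5: $121,950 × 5/45 = $13,550. Book value $59,400.
Year 6: $121,950 × 4/45 = $10,840. Book value $48,560.

$10,840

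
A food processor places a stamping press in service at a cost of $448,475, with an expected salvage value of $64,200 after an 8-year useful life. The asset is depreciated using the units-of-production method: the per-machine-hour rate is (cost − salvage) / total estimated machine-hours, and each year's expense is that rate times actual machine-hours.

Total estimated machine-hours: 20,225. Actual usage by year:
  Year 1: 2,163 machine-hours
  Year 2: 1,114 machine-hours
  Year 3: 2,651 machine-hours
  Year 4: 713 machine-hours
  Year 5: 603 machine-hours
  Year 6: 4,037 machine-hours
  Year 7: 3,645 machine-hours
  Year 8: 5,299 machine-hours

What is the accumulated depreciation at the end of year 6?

$214,339

Depreciable base = $448,475 − $64,200 = $384,275.
Rate = $384,275 / 20,225 machine-hours = $19 per machine-hour.
Year 1: 2,163 × $19 = $41,097. Book value $407,378.
Year 2: 1,114 × $19 = $21,166. Book value $386,212.
Year 3: 2,651 × $19 = $50,369. Book value $335,843.
Year 4: 713 × $19 = $13,547. Book value $322,296.
Year 5: 603 × $19 = $11,457. Book value $310,839.
Year 6: 4,037 × $19 = $76,703. Book value $234,136.
Accumulated through year 6 = $448,475 − $234,136 = $214,339.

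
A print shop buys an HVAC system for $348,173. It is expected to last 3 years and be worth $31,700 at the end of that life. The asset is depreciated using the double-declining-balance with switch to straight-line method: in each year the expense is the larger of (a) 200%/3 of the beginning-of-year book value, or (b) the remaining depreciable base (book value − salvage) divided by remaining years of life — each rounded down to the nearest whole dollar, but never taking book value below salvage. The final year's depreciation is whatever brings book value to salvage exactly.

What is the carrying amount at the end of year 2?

$38,686

Depreciable base = $348,173 − $31,700 = $316,473.
Year 1: DB = ⌊$348,173 × 200%/3⌋ = $232,115; SL = ⌊$316,473/3⌋ = $105,491 → take DB $232,115. Book value $116,058.
Year 2: DB = ⌊$116,058 × 200%/3⌋ = $77,372; SL = ⌊$84,358/2⌋ = $42,179 → take DB $77,372. Book value $38,686.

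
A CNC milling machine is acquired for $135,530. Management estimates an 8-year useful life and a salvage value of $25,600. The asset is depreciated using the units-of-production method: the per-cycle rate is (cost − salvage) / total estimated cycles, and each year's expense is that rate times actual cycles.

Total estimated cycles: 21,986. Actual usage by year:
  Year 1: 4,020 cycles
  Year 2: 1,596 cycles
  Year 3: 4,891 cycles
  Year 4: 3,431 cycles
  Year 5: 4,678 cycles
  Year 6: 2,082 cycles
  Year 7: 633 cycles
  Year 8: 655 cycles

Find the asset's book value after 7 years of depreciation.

$28,875

Depreciable base = $135,530 − $25,600 = $109,930.
Rate = $109,930 / 21,986 cycles = $5 per cycle.
Year 1: 4,020 × $5 = $20,100. Book value $115,430.
Year 2: 1,596 × $5 = $7,980. Book value $107,450.
Year 3: 4,891 × $5 = $24,455. Book value $82,995.
Year 4: 3,431 × $5 = $17,155. Book value $65,840.
Year 5: 4,678 × $5 = $23,390. Book value $42,450.
Year 6: 2,082 × $5 = $10,410. Book value $32,040.
Year 7: 633 × $5 = $3,165. Book value $28,875.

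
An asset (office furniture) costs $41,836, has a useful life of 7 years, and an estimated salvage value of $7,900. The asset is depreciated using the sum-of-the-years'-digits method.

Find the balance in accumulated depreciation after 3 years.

$21,816

Depreciable base = $41,836 − $7,900 = $33,936.
Sum of the years' digits = 7+6+5+4+3+2+1 = 28.
Year 1: $33,936 × 7/28 = $8,484. Book value $33,352.
Year 2: $33,936 × 6/28 = $7,272. Book value $26,080.
Year 3: $33,936 × 5/28 = $6,060. Book value $20,020.
Accumulated through year 3 = $41,836 − $20,020 = $21,816.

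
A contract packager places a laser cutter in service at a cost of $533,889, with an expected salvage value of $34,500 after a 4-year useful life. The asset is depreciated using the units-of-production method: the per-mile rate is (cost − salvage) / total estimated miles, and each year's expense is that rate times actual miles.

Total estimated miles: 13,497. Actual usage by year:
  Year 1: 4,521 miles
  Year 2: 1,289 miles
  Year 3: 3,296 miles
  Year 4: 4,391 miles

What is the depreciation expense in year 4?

$162,467

Depreciable base = $533,889 − $34,500 = $499,389.
Rate = $499,389 / 13,497 miles = $37 per mile.
Year 1: 4,521 × $37 = $167,277. Book value $366,612.
Year 2: 1,289 × $37 = $47,693. Book value $318,919.
Year 3: 3,296 × $37 = $121,952. Book value $196,967.
Year 4: 4,391 × $37 = $162,467. Book value $34,500.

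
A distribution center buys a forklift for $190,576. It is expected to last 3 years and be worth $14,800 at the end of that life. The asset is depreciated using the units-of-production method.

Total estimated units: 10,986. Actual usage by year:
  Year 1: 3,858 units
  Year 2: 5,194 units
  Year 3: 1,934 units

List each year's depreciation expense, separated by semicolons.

$61,728; $83,104; $30,944

Depreciable base = $190,576 − $14,800 = $175,776.
Rate = $175,776 / 10,986 units = $16 per unit.
Year 1: 3,858 × $16 = $61,728. Book value $128,848.
Year 2: 5,194 × $16 = $83,104. Book value $45,744.
Year 3: 1,934 × $16 = $30,944. Book value $14,800.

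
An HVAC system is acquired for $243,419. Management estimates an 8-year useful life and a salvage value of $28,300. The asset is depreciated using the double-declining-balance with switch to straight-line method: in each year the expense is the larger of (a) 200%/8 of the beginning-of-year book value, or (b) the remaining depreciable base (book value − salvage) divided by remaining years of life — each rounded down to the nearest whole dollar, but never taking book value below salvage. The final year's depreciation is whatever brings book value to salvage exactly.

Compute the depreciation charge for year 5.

$19,255

Depreciable base = $243,419 − $28,300 = $215,119.
Year 1: DB = ⌊$243,419 × 200%/8⌋ = $60,854; SL = ⌊$215,119/8⌋ = $26,889 → take DB $60,854. Book value $182,565.
Year 2: DB = ⌊$182,565 × 200%/8⌋ = $45,641; SL = ⌊$154,265/7⌋ = $22,037 → take DB $45,641. Book value $136,924.
Year 3: DB = ⌊$136,924 × 200%/8⌋ = $34,231; SL = ⌊$108,624/6⌋ = $18,104 → take DB $34,231. Book value $102,693.
Year 4: DB = ⌊$102,693 × 200%/8⌋ = $25,673; SL = ⌊$74,393/5⌋ = $14,878 → take DB $25,673. Book value $77,020.
Year 5: DB = ⌊$77,020 × 200%/8⌋ = $19,255; SL = ⌊$48,720/4⌋ = $12,180 → take DB $19,255. Book value $57,765.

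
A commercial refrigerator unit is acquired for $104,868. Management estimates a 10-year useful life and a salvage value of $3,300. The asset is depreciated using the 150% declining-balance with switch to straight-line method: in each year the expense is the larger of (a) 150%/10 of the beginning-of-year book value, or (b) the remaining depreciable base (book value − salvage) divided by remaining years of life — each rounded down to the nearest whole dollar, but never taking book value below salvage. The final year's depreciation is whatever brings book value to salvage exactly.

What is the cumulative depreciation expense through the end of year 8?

$84,420

Depreciable base = $104,868 − $3,300 = $101,568.
Year 1: DB = ⌊$104,868 × 150%/10⌋ = $15,730; SL = ⌊$101,568/10⌋ = $10,156 → take DB $15,730. Book value $89,138.
Year 2: DB = ⌊$89,138 × 150%/10⌋ = $13,370; SL = ⌊$85,838/9⌋ = $9,537 → take DB $13,370. Book value $75,768.
Year 3: DB = ⌊$75,768 × 150%/10⌋ = $11,365; SL = ⌊$72,468/8⌋ = $9,058 → take DB $11,365. Book value $64,403.
Year 4: DB = ⌊$64,403 × 150%/10⌋ = $9,660; SL = ⌊$61,103/7⌋ = $8,729 → take DB $9,660. Book value $54,743.
Year 5: DB = ⌊$54,743 × 150%/10⌋ = $8,211; SL = ⌊$51,443/6⌋ = $8,573 → take SL $8,573. Book value $46,170.
Year 6: DB = ⌊$46,170 × 150%/10⌋ = $6,925; SL = ⌊$42,870/5⌋ = $8,574 → take SL $8,574. Book value $37,596.
Year 7: DB = ⌊$37,596 × 150%/10⌋ = $5,639; SL = ⌊$34,296/4⌋ = $8,574 → take SL $8,574. Book value $29,022.
Year 8: DB = ⌊$29,022 × 150%/10⌋ = $4,353; SL = ⌊$25,722/3⌋ = $8,574 → take SL $8,574. Book value $20,448.
Accumulated through year 8 = $104,868 − $20,448 = $84,420.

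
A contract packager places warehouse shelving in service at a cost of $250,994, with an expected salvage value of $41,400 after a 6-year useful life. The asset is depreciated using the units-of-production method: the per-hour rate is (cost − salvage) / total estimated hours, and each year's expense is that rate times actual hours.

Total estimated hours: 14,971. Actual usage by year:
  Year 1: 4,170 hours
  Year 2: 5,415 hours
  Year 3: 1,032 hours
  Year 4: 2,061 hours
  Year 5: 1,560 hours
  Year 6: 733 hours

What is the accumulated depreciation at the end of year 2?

Depreciable base = $250,994 − $41,400 = $209,594.
Rate = $209,594 / 14,971 hours = $14 per hour.
Year 1: 4,170 × $14 = $58,380. Book value $192,614.
Year 2: 5,415 × $14 = $75,810. Book value $116,804.
Accumulated through year 2 = $250,994 − $116,804 = $134,190.

$134,190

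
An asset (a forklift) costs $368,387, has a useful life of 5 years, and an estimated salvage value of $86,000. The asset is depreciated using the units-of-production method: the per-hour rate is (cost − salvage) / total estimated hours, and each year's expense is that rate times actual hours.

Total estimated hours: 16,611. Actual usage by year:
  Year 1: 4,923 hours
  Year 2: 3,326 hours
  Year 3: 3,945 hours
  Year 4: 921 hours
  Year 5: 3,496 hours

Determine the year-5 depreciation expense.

$59,432

Depreciable base = $368,387 − $86,000 = $282,387.
Rate = $282,387 / 16,611 hours = $17 per hour.
Year 1: 4,923 × $17 = $83,691. Book value $284,696.
Year 2: 3,326 × $17 = $56,542. Book value $228,154.
Year 3: 3,945 × $17 = $67,065. Book value $161,089.
Year 4: 921 × $17 = $15,657. Book value $145,432.
Year 5: 3,496 × $17 = $59,432. Book value $86,000.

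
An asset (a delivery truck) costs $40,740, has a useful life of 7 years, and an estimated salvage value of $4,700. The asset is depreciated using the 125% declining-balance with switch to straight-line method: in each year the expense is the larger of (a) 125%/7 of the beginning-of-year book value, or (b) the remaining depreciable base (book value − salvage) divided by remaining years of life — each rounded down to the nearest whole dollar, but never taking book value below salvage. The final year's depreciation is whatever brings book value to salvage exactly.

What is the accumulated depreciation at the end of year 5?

$27,098

Depreciable base = $40,740 − $4,700 = $36,040.
Year 1: DB = ⌊$40,740 × 125%/7⌋ = $7,275; SL = ⌊$36,040/7⌋ = $5,148 → take DB $7,275. Book value $33,465.
Year 2: DB = ⌊$33,465 × 125%/7⌋ = $5,975; SL = ⌊$28,765/6⌋ = $4,794 → take DB $5,975. Book value $27,490.
Year 3: DB = ⌊$27,490 × 125%/7⌋ = $4,908; SL = ⌊$22,790/5⌋ = $4,558 → take DB $4,908. Book value $22,582.
Year 4: DB = ⌊$22,582 × 125%/7⌋ = $4,032; SL = ⌊$17,882/4⌋ = $4,470 → take SL $4,470. Book value $18,112.
Year 5: DB = ⌊$18,112 × 125%/7⌋ = $3,234; SL = ⌊$13,412/3⌋ = $4,470 → take SL $4,470. Book value $13,642.
Accumulated through year 5 = $40,740 − $13,642 = $27,098.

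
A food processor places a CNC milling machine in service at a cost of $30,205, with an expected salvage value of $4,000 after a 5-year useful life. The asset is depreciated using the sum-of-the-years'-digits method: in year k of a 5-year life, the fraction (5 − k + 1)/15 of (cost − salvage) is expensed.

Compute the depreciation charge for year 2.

$6,988

Depreciable base = $30,205 − $4,000 = $26,205.
Sum of the years' digits = 5+4+3+2+1 = 15.
Year 1: $26,205 × 5/15 = $8,735. Book value $21,470.
Year 2: $26,205 × 4/15 = $6,988. Book value $14,482.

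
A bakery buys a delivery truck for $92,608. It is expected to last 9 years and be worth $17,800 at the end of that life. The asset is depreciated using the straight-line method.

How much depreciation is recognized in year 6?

Depreciable base = $92,608 − $17,800 = $74,808.
Annual expense = $74,808 / 9 = $8,312.

$8,312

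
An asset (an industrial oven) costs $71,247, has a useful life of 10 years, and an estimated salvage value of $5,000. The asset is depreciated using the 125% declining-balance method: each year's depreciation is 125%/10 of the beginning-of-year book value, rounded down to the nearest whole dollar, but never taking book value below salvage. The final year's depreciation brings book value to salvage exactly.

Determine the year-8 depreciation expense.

Depreciable base = $71,247 − $5,000 = $66,247.
Year 1: ⌊$71,247 × 125%/10⌋ = $8,905. Book value $62,342.
Year 2: ⌊$62,342 × 125%/10⌋ = $7,792. Book value $54,550.
Year 3: ⌊$54,550 × 125%/10⌋ = $6,818. Book value $47,732.
Year 4: ⌊$47,732 × 125%/10⌋ = $5,966. Book value $41,766.
Year 5: ⌊$41,766 × 125%/10⌋ = $5,220. Book value $36,546.
Year 6: ⌊$36,546 × 125%/10⌋ = $4,568. Book value $31,978.
Year 7: ⌊$31,978 × 125%/10⌋ = $3,997. Book value $27,981.
Year 8: ⌊$27,981 × 125%/10⌋ = $3,497. Book value $24,484.

$3,497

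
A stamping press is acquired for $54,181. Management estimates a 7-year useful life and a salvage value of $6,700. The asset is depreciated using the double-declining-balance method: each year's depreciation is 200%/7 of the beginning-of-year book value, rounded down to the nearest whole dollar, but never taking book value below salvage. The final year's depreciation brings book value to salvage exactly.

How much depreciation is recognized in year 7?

Depreciable base = $54,181 − $6,700 = $47,481.
Year 1: ⌊$54,181 × 200%/7⌋ = $15,480. Book value $38,701.
Year 2: ⌊$38,701 × 200%/7⌋ = $11,057. Book value $27,644.
Year 3: ⌊$27,644 × 200%/7⌋ = $7,898. Book value $19,746.
Year 4: ⌊$19,746 × 200%/7⌋ = $5,641. Book value $14,105.
Year 5: ⌊$14,105 × 200%/7⌋ = $4,030. Book value $10,075.
Year 6: ⌊$10,075 × 200%/7⌋ = $2,878. Book value $7,197.
Year 7 (final): $7,197 − $6,700 = $497. Book value $6,700.

$497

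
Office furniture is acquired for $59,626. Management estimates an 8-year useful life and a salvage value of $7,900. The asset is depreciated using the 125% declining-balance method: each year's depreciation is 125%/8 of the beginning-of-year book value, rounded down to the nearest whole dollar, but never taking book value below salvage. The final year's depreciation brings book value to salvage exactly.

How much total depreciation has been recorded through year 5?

Depreciable base = $59,626 − $7,900 = $51,726.
Year 1: ⌊$59,626 × 125%/8⌋ = $9,316. Book value $50,310.
Year 2: ⌊$50,310 × 125%/8⌋ = $7,860. Book value $42,450.
Year 3: ⌊$42,450 × 125%/8⌋ = $6,632. Book value $35,818.
Year 4: ⌊$35,818 × 125%/8⌋ = $5,596. Book value $30,222.
Year 5: ⌊$30,222 × 125%/8⌋ = $4,722. Book value $25,500.
Accumulated through year 5 = $59,626 − $25,500 = $34,126.

$34,126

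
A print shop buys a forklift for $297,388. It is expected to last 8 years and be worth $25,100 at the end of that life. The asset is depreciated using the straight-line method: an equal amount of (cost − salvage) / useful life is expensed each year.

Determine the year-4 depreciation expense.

Depreciable base = $297,388 − $25,100 = $272,288.
Annual expense = $272,288 / 8 = $34,036.

$34,036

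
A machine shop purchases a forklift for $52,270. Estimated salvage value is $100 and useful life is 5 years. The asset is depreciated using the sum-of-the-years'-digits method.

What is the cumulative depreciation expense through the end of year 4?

$48,692

Depreciable base = $52,270 − $100 = $52,170.
Sum of the years' digits = 5+4+3+2+1 = 15.
Year 1: $52,170 × 5/15 = $17,390. Book value $34,880.
Year 2: $52,170 × 4/15 = $13,912. Book value $20,968.
Year 3: $52,170 × 3/15 = $10,434. Book value $10,534.
Year 4: $52,170 × 2/15 = $6,956. Book value $3,578.
Accumulated through year 4 = $52,270 − $3,578 = $48,692.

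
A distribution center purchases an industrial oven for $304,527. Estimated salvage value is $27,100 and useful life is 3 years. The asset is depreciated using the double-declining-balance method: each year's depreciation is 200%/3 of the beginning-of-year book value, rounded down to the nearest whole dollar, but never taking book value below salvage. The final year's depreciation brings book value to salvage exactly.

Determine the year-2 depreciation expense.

Depreciable base = $304,527 − $27,100 = $277,427.
Year 1: ⌊$304,527 × 200%/3⌋ = $203,018. Book value $101,509.
Year 2: ⌊$101,509 × 200%/3⌋ = $67,672. Book value $33,837.

$67,672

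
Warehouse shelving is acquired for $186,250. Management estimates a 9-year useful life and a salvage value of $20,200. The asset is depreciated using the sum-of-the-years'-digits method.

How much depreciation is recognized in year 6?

$14,760

Depreciable base = $186,250 − $20,200 = $166,050.
Sum of the years' digits = 9+8+7+6+5+4+3+2+1 = 45.
Year 1: $166,050 × 9/45 = $33,210. Book value $153,040.
Year 2: $166,050 × 8/45 = $29,520. Book value $123,520.
Year 3: $166,050 × 7/45 = $25,830. Book value $97,690.
Year 4: $166,050 × 6/45 = $22,140. Book value $75,550.
Year 5: $166,050 × 5/45 = $18,450. Book value $57,100.
Year 6: $166,050 × 4/45 = $14,760. Book value $42,340.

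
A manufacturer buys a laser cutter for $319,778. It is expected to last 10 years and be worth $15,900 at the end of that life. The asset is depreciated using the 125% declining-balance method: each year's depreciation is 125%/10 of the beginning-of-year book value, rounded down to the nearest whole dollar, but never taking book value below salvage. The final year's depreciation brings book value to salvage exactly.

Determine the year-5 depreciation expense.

$23,431

Depreciable base = $319,778 − $15,900 = $303,878.
Year 1: ⌊$319,778 × 125%/10⌋ = $39,972. Book value $279,806.
Year 2: ⌊$279,806 × 125%/10⌋ = $34,975. Book value $244,831.
Year 3: ⌊$244,831 × 125%/10⌋ = $30,603. Book value $214,228.
Year 4: ⌊$214,228 × 125%/10⌋ = $26,778. Book value $187,450.
Year 5: ⌊$187,450 × 125%/10⌋ = $23,431. Book value $164,019.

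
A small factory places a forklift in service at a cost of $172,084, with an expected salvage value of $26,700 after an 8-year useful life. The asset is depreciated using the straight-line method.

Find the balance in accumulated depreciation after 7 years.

Depreciable base = $172,084 − $26,700 = $145,384.
Annual expense = $145,384 / 8 = $18,173.
End of year 1: book value $153,911.
End of year 2: book value $135,738.
End of year 3: book value $117,565.
End of year 4: book value $99,392.
End of year 5: book value $81,219.
End of year 6: book value $63,046.
End of year 7: book value $44,873.
Accumulated through year 7 = $172,084 − $44,873 = $127,211.

$127,211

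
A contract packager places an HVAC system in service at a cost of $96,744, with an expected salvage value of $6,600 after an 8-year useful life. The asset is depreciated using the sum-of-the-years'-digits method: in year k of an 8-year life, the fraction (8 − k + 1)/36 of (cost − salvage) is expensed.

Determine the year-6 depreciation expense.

Depreciable base = $96,744 − $6,600 = $90,144.
Sum of the years' digits = 8+7+6+5+4+3+2+1 = 36.
Year 1: $90,144 × 8/36 = $20,032. Book value $76,712.
Year 2: $90,144 × 7/36 = $17,528. Book value $59,184.
Year 3: $90,144 × 6/36 = $15,024. Book value $44,160.
Year 4: $90,144 × 5/36 = $12,520. Book value $31,640.
Year 5: $90,144 × 4/36 = $10,016. Book value $21,624.
Year 6: $90,144 × 3/36 = $7,512. Book value $14,112.

$7,512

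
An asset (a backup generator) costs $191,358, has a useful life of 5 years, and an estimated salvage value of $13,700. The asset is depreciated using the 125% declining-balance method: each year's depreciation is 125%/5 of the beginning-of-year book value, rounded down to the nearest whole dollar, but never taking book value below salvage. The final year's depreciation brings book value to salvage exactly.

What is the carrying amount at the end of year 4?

$60,548

Depreciable base = $191,358 − $13,700 = $177,658.
Year 1: ⌊$191,358 × 125%/5⌋ = $47,839. Book value $143,519.
Year 2: ⌊$143,519 × 125%/5⌋ = $35,879. Book value $107,640.
Year 3: ⌊$107,640 × 125%/5⌋ = $26,910. Book value $80,730.
Year 4: ⌊$80,730 × 125%/5⌋ = $20,182. Book value $60,548.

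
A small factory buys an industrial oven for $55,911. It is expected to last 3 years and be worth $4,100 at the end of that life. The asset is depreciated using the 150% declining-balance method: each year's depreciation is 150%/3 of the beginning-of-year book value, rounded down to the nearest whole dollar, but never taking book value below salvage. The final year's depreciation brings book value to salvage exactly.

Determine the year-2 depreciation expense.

Depreciable base = $55,911 − $4,100 = $51,811.
Year 1: ⌊$55,911 × 150%/3⌋ = $27,955. Book value $27,956.
Year 2: ⌊$27,956 × 150%/3⌋ = $13,978. Book value $13,978.

$13,978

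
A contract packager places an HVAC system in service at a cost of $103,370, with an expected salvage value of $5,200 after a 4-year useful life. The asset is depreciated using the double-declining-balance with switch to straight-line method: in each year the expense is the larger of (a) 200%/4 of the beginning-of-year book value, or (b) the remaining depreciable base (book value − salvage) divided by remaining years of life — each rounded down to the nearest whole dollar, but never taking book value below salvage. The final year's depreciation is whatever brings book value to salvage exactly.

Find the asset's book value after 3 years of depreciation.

Depreciable base = $103,370 − $5,200 = $98,170.
Year 1: DB = ⌊$103,370 × 200%/4⌋ = $51,685; SL = ⌊$98,170/4⌋ = $24,542 → take DB $51,685. Book value $51,685.
Year 2: DB = ⌊$51,685 × 200%/4⌋ = $25,842; SL = ⌊$46,485/3⌋ = $15,495 → take DB $25,842. Book value $25,843.
Year 3: DB = ⌊$25,843 × 200%/4⌋ = $12,921; SL = ⌊$20,643/2⌋ = $10,321 → take DB $12,921. Book value $12,922.

$12,922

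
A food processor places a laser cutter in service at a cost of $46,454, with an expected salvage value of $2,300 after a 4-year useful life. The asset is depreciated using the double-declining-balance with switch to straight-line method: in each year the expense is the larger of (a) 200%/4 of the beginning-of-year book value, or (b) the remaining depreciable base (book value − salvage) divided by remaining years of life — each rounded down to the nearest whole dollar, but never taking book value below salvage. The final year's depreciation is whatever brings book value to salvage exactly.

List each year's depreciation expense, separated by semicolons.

$23,227; $11,613; $5,807; $3,507

Depreciable base = $46,454 − $2,300 = $44,154.
Year 1: DB = ⌊$46,454 × 200%/4⌋ = $23,227; SL = ⌊$44,154/4⌋ = $11,038 → take DB $23,227. Book value $23,227.
Year 2: DB = ⌊$23,227 × 200%/4⌋ = $11,613; SL = ⌊$20,927/3⌋ = $6,975 → take DB $11,613. Book value $11,614.
Year 3: DB = ⌊$11,614 × 200%/4⌋ = $5,807; SL = ⌊$9,314/2⌋ = $4,657 → take DB $5,807. Book value $5,807.
Year 4 (final): $5,807 − $2,300 = $3,507. Book value $2,300.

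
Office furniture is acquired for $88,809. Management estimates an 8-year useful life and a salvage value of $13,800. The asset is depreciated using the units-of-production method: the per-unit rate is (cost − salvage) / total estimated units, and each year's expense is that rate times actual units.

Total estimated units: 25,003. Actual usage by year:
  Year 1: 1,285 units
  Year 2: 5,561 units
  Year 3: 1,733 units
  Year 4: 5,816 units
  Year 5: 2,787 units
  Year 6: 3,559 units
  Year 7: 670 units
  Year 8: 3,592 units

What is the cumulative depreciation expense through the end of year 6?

Depreciable base = $88,809 − $13,800 = $75,009.
Rate = $75,009 / 25,003 units = $3 per unit.
Year 1: 1,285 × $3 = $3,855. Book value $84,954.
Year 2: 5,561 × $3 = $16,683. Book value $68,271.
Year 3: 1,733 × $3 = $5,199. Book value $63,072.
Year 4: 5,816 × $3 = $17,448. Book value $45,624.
Year 5: 2,787 × $3 = $8,361. Book value $37,263.
Year 6: 3,559 × $3 = $10,677. Book value $26,586.
Accumulated through year 6 = $88,809 − $26,586 = $62,223.

$62,223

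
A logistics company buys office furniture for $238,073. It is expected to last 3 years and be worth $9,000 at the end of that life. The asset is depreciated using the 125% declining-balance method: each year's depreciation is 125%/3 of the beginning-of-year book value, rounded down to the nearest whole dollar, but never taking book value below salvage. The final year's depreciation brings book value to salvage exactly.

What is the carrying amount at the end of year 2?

Depreciable base = $238,073 − $9,000 = $229,073.
Year 1: ⌊$238,073 × 125%/3⌋ = $99,197. Book value $138,876.
Year 2: ⌊$138,876 × 125%/3⌋ = $57,865. Book value $81,011.

$81,011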